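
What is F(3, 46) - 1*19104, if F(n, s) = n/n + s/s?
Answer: -19102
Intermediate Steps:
F(n, s) = 2 (F(n, s) = 1 + 1 = 2)
F(3, 46) - 1*19104 = 2 - 1*19104 = 2 - 19104 = -19102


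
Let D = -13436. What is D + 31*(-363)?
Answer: -24689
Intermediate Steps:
D + 31*(-363) = -13436 + 31*(-363) = -13436 - 11253 = -24689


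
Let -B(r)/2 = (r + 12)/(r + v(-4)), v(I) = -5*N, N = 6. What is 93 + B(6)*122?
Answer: 276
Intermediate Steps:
v(I) = -30 (v(I) = -5*6 = -30)
B(r) = -2*(12 + r)/(-30 + r) (B(r) = -2*(r + 12)/(r - 30) = -2*(12 + r)/(-30 + r))
93 + B(6)*122 = 93 + (2*(-12 - 1*6)/(-30 + 6))*122 = 93 + (2*(-12 - 6)/(-24))*122 = 93 + (2*(-1/24)*(-18))*122 = 93 + (3/2)*122 = 93 + 183 = 276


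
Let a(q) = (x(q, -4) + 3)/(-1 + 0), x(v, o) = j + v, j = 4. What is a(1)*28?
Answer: -224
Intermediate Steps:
x(v, o) = 4 + v
a(q) = -7 - q (a(q) = ((4 + q) + 3)/(-1 + 0) = (7 + q)/(-1) = (7 + q)*(-1) = -7 - q)
a(1)*28 = (-7 - 1*1)*28 = (-7 - 1)*28 = -8*28 = -224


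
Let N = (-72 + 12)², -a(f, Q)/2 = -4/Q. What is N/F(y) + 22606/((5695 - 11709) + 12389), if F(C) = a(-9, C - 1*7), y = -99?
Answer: -304064894/6375 ≈ -47696.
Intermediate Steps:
a(f, Q) = 8/Q (a(f, Q) = -(-8)/Q = 8/Q)
F(C) = 8/(-7 + C) (F(C) = 8/(C - 1*7) = 8/(C - 7) = 8/(-7 + C))
N = 3600 (N = (-60)² = 3600)
N/F(y) + 22606/((5695 - 11709) + 12389) = 3600/((8/(-7 - 99))) + 22606/((5695 - 11709) + 12389) = 3600/((8/(-106))) + 22606/(-6014 + 12389) = 3600/((8*(-1/106))) + 22606/6375 = 3600/(-4/53) + 22606*(1/6375) = 3600*(-53/4) + 22606/6375 = -47700 + 22606/6375 = -304064894/6375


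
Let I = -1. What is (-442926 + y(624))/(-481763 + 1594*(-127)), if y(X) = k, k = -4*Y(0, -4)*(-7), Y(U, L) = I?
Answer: 442954/684201 ≈ 0.64740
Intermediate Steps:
Y(U, L) = -1
k = -28 (k = -4*(-1)*(-7) = 4*(-7) = -28)
y(X) = -28
(-442926 + y(624))/(-481763 + 1594*(-127)) = (-442926 - 28)/(-481763 + 1594*(-127)) = -442954/(-481763 - 202438) = -442954/(-684201) = -442954*(-1/684201) = 442954/684201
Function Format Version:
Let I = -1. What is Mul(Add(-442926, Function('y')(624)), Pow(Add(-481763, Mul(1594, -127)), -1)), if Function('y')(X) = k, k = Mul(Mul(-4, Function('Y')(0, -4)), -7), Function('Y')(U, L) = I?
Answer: Rational(442954, 684201) ≈ 0.64740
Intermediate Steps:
Function('Y')(U, L) = -1
k = -28 (k = Mul(Mul(-4, -1), -7) = Mul(4, -7) = -28)
Function('y')(X) = -28
Mul(Add(-442926, Function('y')(624)), Pow(Add(-481763, Mul(1594, -127)), -1)) = Mul(Add(-442926, -28), Pow(Add(-481763, Mul(1594, -127)), -1)) = Mul(-442954, Pow(Add(-481763, -202438), -1)) = Mul(-442954, Pow(-684201, -1)) = Mul(-442954, Rational(-1, 684201)) = Rational(442954, 684201)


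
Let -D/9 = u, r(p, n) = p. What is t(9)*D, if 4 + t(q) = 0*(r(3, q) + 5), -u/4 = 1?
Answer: -144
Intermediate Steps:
u = -4 (u = -4*1 = -4)
t(q) = -4 (t(q) = -4 + 0*(3 + 5) = -4 + 0*8 = -4 + 0 = -4)
D = 36 (D = -9*(-4) = 36)
t(9)*D = -4*36 = -144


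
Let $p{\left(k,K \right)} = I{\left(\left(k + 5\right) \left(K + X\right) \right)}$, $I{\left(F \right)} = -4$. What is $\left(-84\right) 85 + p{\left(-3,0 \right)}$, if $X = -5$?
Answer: $-7144$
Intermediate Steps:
$p{\left(k,K \right)} = -4$
$\left(-84\right) 85 + p{\left(-3,0 \right)} = \left(-84\right) 85 - 4 = -7140 - 4 = -7144$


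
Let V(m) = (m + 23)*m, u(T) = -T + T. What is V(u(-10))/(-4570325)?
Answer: 0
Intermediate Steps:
u(T) = 0
V(m) = m*(23 + m) (V(m) = (23 + m)*m = m*(23 + m))
V(u(-10))/(-4570325) = (0*(23 + 0))/(-4570325) = (0*23)*(-1/4570325) = 0*(-1/4570325) = 0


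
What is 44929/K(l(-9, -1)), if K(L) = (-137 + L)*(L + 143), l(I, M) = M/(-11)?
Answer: -21659/9444 ≈ -2.2934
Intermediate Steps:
l(I, M) = -M/11 (l(I, M) = M*(-1/11) = -M/11)
K(L) = (-137 + L)*(143 + L)
44929/K(l(-9, -1)) = 44929/(-19591 + (-1/11*(-1))² + 6*(-1/11*(-1))) = 44929/(-19591 + (1/11)² + 6*(1/11)) = 44929/(-19591 + 1/121 + 6/11) = 44929/(-2370444/121) = 44929*(-121/2370444) = -21659/9444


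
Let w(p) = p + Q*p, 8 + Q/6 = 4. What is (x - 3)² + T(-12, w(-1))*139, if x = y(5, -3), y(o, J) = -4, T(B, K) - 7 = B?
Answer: -646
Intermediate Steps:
Q = -24 (Q = -48 + 6*4 = -48 + 24 = -24)
w(p) = -23*p (w(p) = p - 24*p = -23*p)
T(B, K) = 7 + B
x = -4
(x - 3)² + T(-12, w(-1))*139 = (-4 - 3)² + (7 - 12)*139 = (-7)² - 5*139 = 49 - 695 = -646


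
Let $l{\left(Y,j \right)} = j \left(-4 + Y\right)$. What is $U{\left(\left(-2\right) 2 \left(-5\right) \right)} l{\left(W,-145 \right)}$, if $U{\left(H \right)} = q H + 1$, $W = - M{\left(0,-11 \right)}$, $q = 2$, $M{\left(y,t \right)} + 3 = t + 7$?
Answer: $-17835$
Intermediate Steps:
$M{\left(y,t \right)} = 4 + t$ ($M{\left(y,t \right)} = -3 + \left(t + 7\right) = -3 + \left(7 + t\right) = 4 + t$)
$W = 7$ ($W = - (4 - 11) = \left(-1\right) \left(-7\right) = 7$)
$U{\left(H \right)} = 1 + 2 H$ ($U{\left(H \right)} = 2 H + 1 = 1 + 2 H$)
$U{\left(\left(-2\right) 2 \left(-5\right) \right)} l{\left(W,-145 \right)} = \left(1 + 2 \left(-2\right) 2 \left(-5\right)\right) \left(- 145 \left(-4 + 7\right)\right) = \left(1 + 2 \left(\left(-4\right) \left(-5\right)\right)\right) \left(\left(-145\right) 3\right) = \left(1 + 2 \cdot 20\right) \left(-435\right) = \left(1 + 40\right) \left(-435\right) = 41 \left(-435\right) = -17835$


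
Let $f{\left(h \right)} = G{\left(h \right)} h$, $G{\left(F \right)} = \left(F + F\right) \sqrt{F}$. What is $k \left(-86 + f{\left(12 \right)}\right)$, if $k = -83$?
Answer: $7138 - 47808 \sqrt{3} \approx -75668.0$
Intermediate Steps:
$G{\left(F \right)} = 2 F^{\frac{3}{2}}$ ($G{\left(F \right)} = 2 F \sqrt{F} = 2 F^{\frac{3}{2}}$)
$f{\left(h \right)} = 2 h^{\frac{5}{2}}$ ($f{\left(h \right)} = 2 h^{\frac{3}{2}} h = 2 h^{\frac{5}{2}}$)
$k \left(-86 + f{\left(12 \right)}\right) = - 83 \left(-86 + 2 \cdot 12^{\frac{5}{2}}\right) = - 83 \left(-86 + 2 \cdot 288 \sqrt{3}\right) = - 83 \left(-86 + 576 \sqrt{3}\right) = 7138 - 47808 \sqrt{3}$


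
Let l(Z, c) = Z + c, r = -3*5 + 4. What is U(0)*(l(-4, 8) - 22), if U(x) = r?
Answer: 198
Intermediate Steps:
r = -11 (r = -15 + 4 = -11)
U(x) = -11
U(0)*(l(-4, 8) - 22) = -11*((-4 + 8) - 22) = -11*(4 - 22) = -11*(-18) = 198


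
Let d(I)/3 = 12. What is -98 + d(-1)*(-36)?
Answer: -1394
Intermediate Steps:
d(I) = 36 (d(I) = 3*12 = 36)
-98 + d(-1)*(-36) = -98 + 36*(-36) = -98 - 1296 = -1394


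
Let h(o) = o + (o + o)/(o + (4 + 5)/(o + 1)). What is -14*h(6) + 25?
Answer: -1395/17 ≈ -82.059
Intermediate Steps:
h(o) = o + 2*o/(o + 9/(1 + o)) (h(o) = o + (2*o)/(o + 9/(1 + o)) = o + 2*o/(o + 9/(1 + o)))
-14*h(6) + 25 = -84*(11 + 6**2 + 3*6)/(9 + 6 + 6**2) + 25 = -84*(11 + 36 + 18)/(9 + 6 + 36) + 25 = -84*65/51 + 25 = -14*130/17 + 25 = -1820/17 + 25 = -1395/17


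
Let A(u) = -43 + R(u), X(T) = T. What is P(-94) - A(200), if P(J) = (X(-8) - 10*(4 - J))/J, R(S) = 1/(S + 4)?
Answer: 513013/9588 ≈ 53.506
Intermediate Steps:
R(S) = 1/(4 + S)
A(u) = -43 + 1/(4 + u)
P(J) = (-48 + 10*J)/J (P(J) = (-8 - 10*(4 - J))/J = (-8 - (40 - 10*J))/J = (-8 + (-40 + 10*J))/J = (-48 + 10*J)/J)
P(-94) - A(200) = (10 - 48/(-94)) - (-171 - 43*200)/(4 + 200) = (10 - 48*(-1/94)) - (-171 - 8600)/204 = (10 + 24/47) - (-8771)/204 = 494/47 - 1*(-8771/204) = 494/47 + 8771/204 = 513013/9588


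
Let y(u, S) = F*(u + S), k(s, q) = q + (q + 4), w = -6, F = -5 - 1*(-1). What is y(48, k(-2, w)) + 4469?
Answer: 4309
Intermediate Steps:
F = -4 (F = -5 + 1 = -4)
k(s, q) = 4 + 2*q (k(s, q) = q + (4 + q) = 4 + 2*q)
y(u, S) = -4*S - 4*u (y(u, S) = -4*(u + S) = -4*(S + u) = -4*S - 4*u)
y(48, k(-2, w)) + 4469 = (-4*(4 + 2*(-6)) - 4*48) + 4469 = (-4*(4 - 12) - 192) + 4469 = (-4*(-8) - 192) + 4469 = (32 - 192) + 4469 = -160 + 4469 = 4309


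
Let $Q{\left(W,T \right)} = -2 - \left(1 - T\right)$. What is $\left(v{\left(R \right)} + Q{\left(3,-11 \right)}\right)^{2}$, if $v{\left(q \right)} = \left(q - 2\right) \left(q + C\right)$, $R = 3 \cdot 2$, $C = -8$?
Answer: $484$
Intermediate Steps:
$Q{\left(W,T \right)} = -3 + T$ ($Q{\left(W,T \right)} = -2 + \left(-1 + T\right) = -3 + T$)
$R = 6$
$v{\left(q \right)} = \left(-8 + q\right) \left(-2 + q\right)$ ($v{\left(q \right)} = \left(q - 2\right) \left(q - 8\right) = \left(-2 + q\right) \left(-8 + q\right) = \left(-8 + q\right) \left(-2 + q\right)$)
$\left(v{\left(R \right)} + Q{\left(3,-11 \right)}\right)^{2} = \left(\left(16 + 6^{2} - 60\right) - 14\right)^{2} = \left(\left(16 + 36 - 60\right) - 14\right)^{2} = \left(-8 - 14\right)^{2} = \left(-22\right)^{2} = 484$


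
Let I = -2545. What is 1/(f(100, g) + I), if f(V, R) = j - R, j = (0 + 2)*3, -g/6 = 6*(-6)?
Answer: -1/2755 ≈ -0.00036298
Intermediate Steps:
g = 216 (g = -36*(-6) = -6*(-36) = 216)
j = 6 (j = 2*3 = 6)
f(V, R) = 6 - R
1/(f(100, g) + I) = 1/((6 - 1*216) - 2545) = 1/((6 - 216) - 2545) = 1/(-210 - 2545) = 1/(-2755) = -1/2755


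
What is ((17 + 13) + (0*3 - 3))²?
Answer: 729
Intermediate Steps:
((17 + 13) + (0*3 - 3))² = (30 + (0 - 3))² = (30 - 3)² = 27² = 729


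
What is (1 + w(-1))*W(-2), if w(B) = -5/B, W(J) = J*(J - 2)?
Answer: 48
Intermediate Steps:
W(J) = J*(-2 + J)
(1 + w(-1))*W(-2) = (1 - 5/(-1))*(-2*(-2 - 2)) = (1 - 5*(-1))*(-2*(-4)) = (1 + 5)*8 = 6*8 = 48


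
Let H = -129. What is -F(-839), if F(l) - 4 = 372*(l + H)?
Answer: 360092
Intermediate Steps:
F(l) = -47984 + 372*l (F(l) = 4 + 372*(l - 129) = 4 + 372*(-129 + l) = 4 + (-47988 + 372*l) = -47984 + 372*l)
-F(-839) = -(-47984 + 372*(-839)) = -(-47984 - 312108) = -1*(-360092) = 360092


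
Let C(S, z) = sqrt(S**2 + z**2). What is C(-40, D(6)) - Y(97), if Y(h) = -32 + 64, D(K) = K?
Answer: -32 + 2*sqrt(409) ≈ 8.4475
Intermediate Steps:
Y(h) = 32
C(-40, D(6)) - Y(97) = sqrt((-40)**2 + 6**2) - 1*32 = sqrt(1600 + 36) - 32 = sqrt(1636) - 32 = 2*sqrt(409) - 32 = -32 + 2*sqrt(409)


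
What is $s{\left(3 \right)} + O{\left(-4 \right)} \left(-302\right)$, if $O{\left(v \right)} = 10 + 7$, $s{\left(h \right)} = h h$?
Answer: $-5125$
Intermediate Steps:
$s{\left(h \right)} = h^{2}$
$O{\left(v \right)} = 17$
$s{\left(3 \right)} + O{\left(-4 \right)} \left(-302\right) = 3^{2} + 17 \left(-302\right) = 9 - 5134 = -5125$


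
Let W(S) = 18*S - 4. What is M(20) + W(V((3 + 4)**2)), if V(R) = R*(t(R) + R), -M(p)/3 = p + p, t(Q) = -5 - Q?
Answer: -4534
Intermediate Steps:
M(p) = -6*p (M(p) = -3*(p + p) = -6*p)
V(R) = -5*R (V(R) = R*((-5 - R) + R) = R*(-5) = -5*R)
W(S) = -4 + 18*S
M(20) + W(V((3 + 4)**2)) = -6*20 + (-4 + 18*(-5*(3 + 4)**2)) = -120 + (-4 + 18*(-5*7**2)) = -120 + (-4 + 18*(-5*49)) = -120 + (-4 + 18*(-245)) = -120 + (-4 - 4410) = -120 - 4414 = -4534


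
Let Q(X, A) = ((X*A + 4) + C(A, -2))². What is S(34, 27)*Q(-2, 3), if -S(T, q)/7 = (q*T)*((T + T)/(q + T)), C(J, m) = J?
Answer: -436968/61 ≈ -7163.4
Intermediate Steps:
Q(X, A) = (4 + A + A*X)² (Q(X, A) = ((X*A + 4) + A)² = ((A*X + 4) + A)² = ((4 + A*X) + A)² = (4 + A + A*X)²)
S(T, q) = -14*q*T²/(T + q) (S(T, q) = -7*q*T*(T + T)/(q + T) = -7*T*q*(2*T)/(T + q) = -7*T*q*2*T/(T + q) = -14*q*T²/(T + q))
S(34, 27)*Q(-2, 3) = (-14*27*34²/(34 + 27))*(4 + 3 + 3*(-2))² = (-14*27*1156/61)*(4 + 3 - 6)² = -14*27*1156*1/61*1² = -436968/61*1 = -436968/61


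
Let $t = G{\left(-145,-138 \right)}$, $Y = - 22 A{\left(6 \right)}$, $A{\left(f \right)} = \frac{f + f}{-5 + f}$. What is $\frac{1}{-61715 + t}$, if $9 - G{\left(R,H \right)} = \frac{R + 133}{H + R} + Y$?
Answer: $- \frac{283}{17388098} \approx -1.6276 \cdot 10^{-5}$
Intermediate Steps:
$A{\left(f \right)} = \frac{2 f}{-5 + f}$
$Y = -264$ ($Y = - 22 \cdot 2 \cdot 6 \frac{1}{-5 + 6} = - 22 \cdot 2 \cdot 6 \cdot 1^{-1} = - 22 \cdot 2 \cdot 6 \cdot 1 = \left(-22\right) 12 = -264$)
$G{\left(R,H \right)} = 273 - \frac{133 + R}{H + R}$ ($G{\left(R,H \right)} = 9 - \left(\frac{R + 133}{H + R} - 264\right) = 9 - \left(\frac{133 + R}{H + R} - 264\right) = 9 - \left(-264 + \frac{133 + R}{H + R}\right) = 9 + \left(264 - \frac{133 + R}{H + R}\right) = 273 - \frac{133 + R}{H + R}$)
$t = \frac{77247}{283}$ ($t = \frac{-133 + 272 \left(-145\right) + 273 \left(-138\right)}{-138 - 145} = \frac{-133 - 39440 - 37674}{-283} = \left(- \frac{1}{283}\right) \left(-77247\right) = \frac{77247}{283} \approx 272.96$)
$\frac{1}{-61715 + t} = \frac{1}{-61715 + \frac{77247}{283}} = \frac{1}{- \frac{17388098}{283}} = - \frac{283}{17388098}$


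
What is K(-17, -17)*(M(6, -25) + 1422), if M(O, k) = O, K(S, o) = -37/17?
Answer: -3108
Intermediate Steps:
K(S, o) = -37/17 (K(S, o) = -37*1/17 = -37/17)
K(-17, -17)*(M(6, -25) + 1422) = -37*(6 + 1422)/17 = -37/17*1428 = -3108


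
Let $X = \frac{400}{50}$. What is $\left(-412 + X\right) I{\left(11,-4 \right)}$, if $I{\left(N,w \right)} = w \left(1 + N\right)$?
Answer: $19392$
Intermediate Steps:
$X = 8$ ($X = 400 \cdot \frac{1}{50} = 8$)
$\left(-412 + X\right) I{\left(11,-4 \right)} = \left(-412 + 8\right) \left(- 4 \left(1 + 11\right)\right) = - 404 \left(\left(-4\right) 12\right) = \left(-404\right) \left(-48\right) = 19392$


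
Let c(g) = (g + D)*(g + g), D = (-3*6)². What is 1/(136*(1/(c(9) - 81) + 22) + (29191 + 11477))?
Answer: 5913/258161716 ≈ 2.2904e-5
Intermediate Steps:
D = 324 (D = (-18)² = 324)
c(g) = 2*g*(324 + g) (c(g) = (g + 324)*(g + g) = (324 + g)*(2*g) = 2*g*(324 + g))
1/(136*(1/(c(9) - 81) + 22) + (29191 + 11477)) = 1/(136*(1/(2*9*(324 + 9) - 81) + 22) + (29191 + 11477)) = 1/(136*(1/(2*9*333 - 81) + 22) + 40668) = 1/(136*(1/(5994 - 81) + 22) + 40668) = 1/(136*(1/5913 + 22) + 40668) = 1/(136*(130087/5913) + 40668) = 1/(17691832/5913 + 40668) = 1/(258161716/5913) = 5913/258161716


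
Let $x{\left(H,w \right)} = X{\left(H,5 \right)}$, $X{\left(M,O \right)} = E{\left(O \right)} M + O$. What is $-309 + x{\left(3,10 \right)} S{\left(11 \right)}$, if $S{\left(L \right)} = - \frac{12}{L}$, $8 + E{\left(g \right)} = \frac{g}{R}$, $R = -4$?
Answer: $- \frac{3126}{11} \approx -284.18$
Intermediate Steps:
$E{\left(g \right)} = -8 - \frac{g}{4}$ ($E{\left(g \right)} = -8 + \frac{g}{-4} = -8 + g \left(- \frac{1}{4}\right) = -8 - \frac{g}{4}$)
$X{\left(M,O \right)} = O + M \left(-8 - \frac{O}{4}\right)$ ($X{\left(M,O \right)} = \left(-8 - \frac{O}{4}\right) M + O = M \left(-8 - \frac{O}{4}\right) + O = O + M \left(-8 - \frac{O}{4}\right)$)
$x{\left(H,w \right)} = 5 - \frac{37 H}{4}$ ($x{\left(H,w \right)} = 5 - 8 H - \frac{1}{4} H 5 = 5 - 8 H - \frac{5 H}{4} = 5 - \frac{37 H}{4}$)
$-309 + x{\left(3,10 \right)} S{\left(11 \right)} = -309 + \left(5 - \frac{111}{4}\right) \left(- \frac{12}{11}\right) = -309 + \left(5 - \frac{111}{4}\right) \left(\left(-12\right) \frac{1}{11}\right) = -309 - - \frac{273}{11} = -309 + \frac{273}{11} = - \frac{3126}{11}$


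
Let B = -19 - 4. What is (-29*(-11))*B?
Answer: -7337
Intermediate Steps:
B = -23
(-29*(-11))*B = -29*(-11)*(-23) = 319*(-23) = -7337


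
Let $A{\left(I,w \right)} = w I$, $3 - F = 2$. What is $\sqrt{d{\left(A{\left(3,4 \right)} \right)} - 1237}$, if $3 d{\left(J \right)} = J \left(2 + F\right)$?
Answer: $35 i \approx 35.0 i$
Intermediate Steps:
$F = 1$ ($F = 3 - 2 = 1$)
$A{\left(I,w \right)} = I w$
$d{\left(J \right)} = J$ ($d{\left(J \right)} = \frac{J \left(2 + 1\right)}{3} = \frac{J 3}{3} = \frac{3 J}{3} = J$)
$\sqrt{d{\left(A{\left(3,4 \right)} \right)} - 1237} = \sqrt{3 \cdot 4 - 1237} = \sqrt{12 - 1237} = \sqrt{-1225} = 35 i$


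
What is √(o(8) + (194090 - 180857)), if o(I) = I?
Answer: √13241 ≈ 115.07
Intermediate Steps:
√(o(8) + (194090 - 180857)) = √(8 + (194090 - 180857)) = √(8 + 13233) = √13241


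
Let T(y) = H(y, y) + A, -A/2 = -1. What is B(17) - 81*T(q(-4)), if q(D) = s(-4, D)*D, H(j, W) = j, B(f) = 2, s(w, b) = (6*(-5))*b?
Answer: 38720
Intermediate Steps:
s(w, b) = -30*b
q(D) = -30*D² (q(D) = (-30*D)*D = -30*D²)
A = 2 (A = -2*(-1) = 2)
T(y) = 2 + y (T(y) = y + 2 = 2 + y)
B(17) - 81*T(q(-4)) = 2 - 81*(2 - 30*(-4)²) = 2 - 81*(2 - 30*16) = 2 - 81*(2 - 480) = 2 - 81*(-478) = 2 + 38718 = 38720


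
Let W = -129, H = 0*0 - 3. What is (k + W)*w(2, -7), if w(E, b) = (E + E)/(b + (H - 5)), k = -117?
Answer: 328/5 ≈ 65.600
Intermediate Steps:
H = -3 (H = 0 - 3 = -3)
w(E, b) = 2*E/(-8 + b) (w(E, b) = (E + E)/(b + (-3 - 5)) = (2*E)/(b - 8) = (2*E)/(-8 + b) = 2*E/(-8 + b))
(k + W)*w(2, -7) = (-117 - 129)*(2*2/(-8 - 7)) = -492*2/(-15) = -492*2*(-1)/15 = -246*(-4/15) = 328/5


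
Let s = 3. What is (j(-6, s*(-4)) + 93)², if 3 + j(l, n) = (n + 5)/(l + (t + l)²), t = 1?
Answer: 2900209/361 ≈ 8033.8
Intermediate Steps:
j(l, n) = -3 + (5 + n)/(l + (1 + l)²) (j(l, n) = -3 + (n + 5)/(l + (1 + l)²) = -3 + (5 + n)/(l + (1 + l)²))
(j(-6, s*(-4)) + 93)² = ((5 + 3*(-4) - 3*(-6) - 3*(1 - 6)²)/(-6 + (1 - 6)²) + 93)² = ((5 - 12 + 18 - 3*(-5)²)/(-6 + (-5)²) + 93)² = ((5 - 12 + 18 - 3*25)/(-6 + 25) + 93)² = ((5 - 12 + 18 - 75)/19 + 93)² = ((1/19)*(-64) + 93)² = (-64/19 + 93)² = (1703/19)² = 2900209/361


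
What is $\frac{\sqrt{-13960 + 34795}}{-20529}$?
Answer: $- \frac{\sqrt{2315}}{6843} \approx -0.0070312$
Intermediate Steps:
$\frac{\sqrt{-13960 + 34795}}{-20529} = \sqrt{20835} \left(- \frac{1}{20529}\right) = 3 \sqrt{2315} \left(- \frac{1}{20529}\right) = - \frac{\sqrt{2315}}{6843}$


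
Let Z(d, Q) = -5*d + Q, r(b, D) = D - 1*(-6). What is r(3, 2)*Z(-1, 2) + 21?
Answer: 77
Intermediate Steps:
r(b, D) = 6 + D (r(b, D) = D + 6 = 6 + D)
Z(d, Q) = Q - 5*d
r(3, 2)*Z(-1, 2) + 21 = (6 + 2)*(2 - 5*(-1)) + 21 = 8*(2 + 5) + 21 = 8*7 + 21 = 56 + 21 = 77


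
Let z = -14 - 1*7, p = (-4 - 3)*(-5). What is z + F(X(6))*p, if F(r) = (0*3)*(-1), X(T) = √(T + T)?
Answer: -21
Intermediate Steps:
X(T) = √2*√T (X(T) = √(2*T) = √2*√T)
p = 35 (p = -7*(-5) = 35)
z = -21 (z = -14 - 7 = -21)
F(r) = 0 (F(r) = 0*(-1) = 0)
z + F(X(6))*p = -21 + 0*35 = -21 + 0 = -21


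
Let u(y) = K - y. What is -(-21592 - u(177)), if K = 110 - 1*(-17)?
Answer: 21542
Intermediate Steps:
K = 127 (K = 110 + 17 = 127)
u(y) = 127 - y
-(-21592 - u(177)) = -(-21592 - (127 - 1*177)) = -(-21592 - (127 - 177)) = -(-21592 - 1*(-50)) = -(-21592 + 50) = -1*(-21542) = 21542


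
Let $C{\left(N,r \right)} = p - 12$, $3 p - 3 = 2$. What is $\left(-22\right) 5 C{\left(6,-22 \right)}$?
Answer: $\frac{3410}{3} \approx 1136.7$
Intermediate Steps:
$p = \frac{5}{3}$ ($p = 1 + \frac{1}{3} \cdot 2 = 1 + \frac{2}{3} = \frac{5}{3} \approx 1.6667$)
$C{\left(N,r \right)} = - \frac{31}{3}$ ($C{\left(N,r \right)} = \frac{5}{3} - 12 = - \frac{31}{3}$)
$\left(-22\right) 5 C{\left(6,-22 \right)} = \left(-22\right) 5 \left(- \frac{31}{3}\right) = \left(-110\right) \left(- \frac{31}{3}\right) = \frac{3410}{3}$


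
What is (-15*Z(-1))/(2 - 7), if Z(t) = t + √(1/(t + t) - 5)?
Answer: -3 + 3*I*√22/2 ≈ -3.0 + 7.0356*I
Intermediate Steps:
Z(t) = t + √(-5 + 1/(2*t)) (Z(t) = t + √(1/(2*t) - 5) = t + √(-5 + 1/(2*t)))
(-15*Z(-1))/(2 - 7) = (-15*(-1 + √(-20 + 2/(-1))/2))/(2 - 7) = -15*(-1 + √(-20 + 2*(-1))/2)/(-5) = -15*(-1 + √(-20 - 2)/2)*(-⅕) = -15*(-1 + √(-22)/2)*(-⅕) = -15*(-1 + (I*√22)/2)*(-⅕) = -15*(-1 + I*√22/2)*(-⅕) = (15 - 15*I*√22/2)*(-⅕) = -3 + 3*I*√22/2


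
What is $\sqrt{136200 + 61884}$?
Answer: $2 \sqrt{49521} \approx 445.07$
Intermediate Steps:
$\sqrt{136200 + 61884} = \sqrt{198084} = 2 \sqrt{49521}$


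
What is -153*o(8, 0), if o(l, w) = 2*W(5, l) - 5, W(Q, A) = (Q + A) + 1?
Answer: -3519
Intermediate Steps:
W(Q, A) = 1 + A + Q (W(Q, A) = (A + Q) + 1 = 1 + A + Q)
o(l, w) = 7 + 2*l (o(l, w) = 2*(1 + l + 5) - 5 = 2*(6 + l) - 5 = (12 + 2*l) - 5 = 7 + 2*l)
-153*o(8, 0) = -153*(7 + 2*8) = -153*(7 + 16) = -153*23 = -3519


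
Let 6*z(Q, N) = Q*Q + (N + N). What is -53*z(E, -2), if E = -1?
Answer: 53/2 ≈ 26.500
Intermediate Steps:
z(Q, N) = N/3 + Q**2/6 (z(Q, N) = (Q*Q + (N + N))/6 = (Q**2 + 2*N)/6 = N/3 + Q**2/6)
-53*z(E, -2) = -53*((1/3)*(-2) + (1/6)*(-1)**2) = -53*(-2/3 + (1/6)*1) = -53*(-2/3 + 1/6) = -53*(-1/2) = 53/2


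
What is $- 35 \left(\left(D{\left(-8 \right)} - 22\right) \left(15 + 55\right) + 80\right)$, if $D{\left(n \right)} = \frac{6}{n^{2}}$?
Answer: $\frac{813925}{16} \approx 50870.0$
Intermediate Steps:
$D{\left(n \right)} = \frac{6}{n^{2}}$
$- 35 \left(\left(D{\left(-8 \right)} - 22\right) \left(15 + 55\right) + 80\right) = - 35 \left(\left(\frac{6}{64} - 22\right) \left(15 + 55\right) + 80\right) = - 35 \left(\left(6 \cdot \frac{1}{64} - 22\right) 70 + 80\right) = - 35 \left(\left(\frac{3}{32} - 22\right) 70 + 80\right) = - 35 \left(\left(- \frac{701}{32}\right) 70 + 80\right) = - 35 \left(- \frac{24535}{16} + 80\right) = \left(-35\right) \left(- \frac{23255}{16}\right) = \frac{813925}{16}$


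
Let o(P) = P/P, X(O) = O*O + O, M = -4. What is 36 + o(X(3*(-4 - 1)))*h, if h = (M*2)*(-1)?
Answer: 44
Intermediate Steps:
X(O) = O + O**2 (X(O) = O**2 + O = O + O**2)
o(P) = 1
h = 8 (h = -4*2*(-1) = -8*(-1) = 8)
36 + o(X(3*(-4 - 1)))*h = 36 + 1*8 = 36 + 8 = 44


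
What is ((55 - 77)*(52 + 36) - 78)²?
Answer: 4056196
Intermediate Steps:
((55 - 77)*(52 + 36) - 78)² = (-22*88 - 78)² = (-1936 - 78)² = (-2014)² = 4056196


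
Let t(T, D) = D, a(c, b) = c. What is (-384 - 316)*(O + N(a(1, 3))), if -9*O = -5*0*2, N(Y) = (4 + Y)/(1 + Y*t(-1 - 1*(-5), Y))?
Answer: -1750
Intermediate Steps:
N(Y) = (4 + Y)/(1 + Y²) (N(Y) = (4 + Y)/(1 + Y*Y) = (4 + Y)/(1 + Y²))
O = 0 (O = -(-5*0)*2/9 = -0*2 = -⅑*0 = 0)
(-384 - 316)*(O + N(a(1, 3))) = (-384 - 316)*(0 + (4 + 1)/(1 + 1²)) = -700*(0 + 5/(1 + 1)) = -700*(0 + 5/2) = -700*5/2 = -1750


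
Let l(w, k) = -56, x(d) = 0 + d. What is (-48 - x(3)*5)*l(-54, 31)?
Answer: 3528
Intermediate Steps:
x(d) = d
(-48 - x(3)*5)*l(-54, 31) = (-48 - 3*5)*(-56) = (-48 - 1*15)*(-56) = (-48 - 15)*(-56) = -63*(-56) = 3528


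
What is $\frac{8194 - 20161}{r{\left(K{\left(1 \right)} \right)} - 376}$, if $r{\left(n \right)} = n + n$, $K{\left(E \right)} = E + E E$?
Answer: $\frac{3989}{124} \approx 32.169$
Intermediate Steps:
$K{\left(E \right)} = E + E^{2}$
$r{\left(n \right)} = 2 n$
$\frac{8194 - 20161}{r{\left(K{\left(1 \right)} \right)} - 376} = \frac{8194 - 20161}{2 \cdot 1 \left(1 + 1\right) - 376} = - \frac{11967}{2 \cdot 1 \cdot 2 - 376} = - \frac{11967}{2 \cdot 2 - 376} = - \frac{11967}{4 - 376} = - \frac{11967}{-372} = \left(-11967\right) \left(- \frac{1}{372}\right) = \frac{3989}{124}$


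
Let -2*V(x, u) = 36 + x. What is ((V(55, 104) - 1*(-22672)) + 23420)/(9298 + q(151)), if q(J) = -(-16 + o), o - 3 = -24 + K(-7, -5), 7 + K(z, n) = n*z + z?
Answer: 92093/18628 ≈ 4.9438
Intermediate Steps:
K(z, n) = -7 + z + n*z (K(z, n) = -7 + (n*z + z) = -7 + (z + n*z) = -7 + z + n*z)
V(x, u) = -18 - x/2 (V(x, u) = -(36 + x)/2 = -18 - x/2)
o = 0 (o = 3 + (-24 + (-7 - 7 - 5*(-7))) = 3 + (-24 + (-7 - 7 + 35)) = 3 + (-24 + 21) = 3 - 3 = 0)
q(J) = 16 (q(J) = -(-16 + 0) = -1*(-16) = 16)
((V(55, 104) - 1*(-22672)) + 23420)/(9298 + q(151)) = (((-18 - ½*55) - 1*(-22672)) + 23420)/(9298 + 16) = (((-18 - 55/2) + 22672) + 23420)/9314 = ((-91/2 + 22672) + 23420)*(1/9314) = (45253/2 + 23420)*(1/9314) = (92093/2)*(1/9314) = 92093/18628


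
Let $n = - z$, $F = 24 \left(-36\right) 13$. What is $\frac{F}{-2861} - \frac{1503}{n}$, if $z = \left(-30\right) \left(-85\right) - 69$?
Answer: $\frac{10722225}{2366047} \approx 4.5317$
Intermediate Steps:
$z = 2481$ ($z = 2550 - 69 = 2481$)
$F = -11232$ ($F = \left(-864\right) 13 = -11232$)
$n = -2481$ ($n = \left(-1\right) 2481 = -2481$)
$\frac{F}{-2861} - \frac{1503}{n} = - \frac{11232}{-2861} - \frac{1503}{-2481} = \left(-11232\right) \left(- \frac{1}{2861}\right) - - \frac{501}{827} = \frac{11232}{2861} + \frac{501}{827} = \frac{10722225}{2366047}$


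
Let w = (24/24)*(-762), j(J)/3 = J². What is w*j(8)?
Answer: -146304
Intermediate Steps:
j(J) = 3*J²
w = -762 (w = (24*(1/24))*(-762) = 1*(-762) = -762)
w*j(8) = -2286*8² = -2286*64 = -762*192 = -146304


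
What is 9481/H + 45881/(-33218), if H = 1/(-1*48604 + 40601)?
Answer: -2520463729455/33218 ≈ -7.5876e+7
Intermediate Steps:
H = -1/8003 (H = 1/(-48604 + 40601) = 1/(-8003) = -1/8003 ≈ -0.00012495)
9481/H + 45881/(-33218) = 9481/(-1/8003) + 45881/(-33218) = 9481*(-8003) + 45881*(-1/33218) = -75876443 - 45881/33218 = -2520463729455/33218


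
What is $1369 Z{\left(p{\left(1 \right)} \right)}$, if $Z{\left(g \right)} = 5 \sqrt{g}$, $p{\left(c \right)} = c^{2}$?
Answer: $6845$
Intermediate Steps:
$1369 Z{\left(p{\left(1 \right)} \right)} = 1369 \cdot 5 \sqrt{1^{2}} = 1369 \cdot 5 \sqrt{1} = 1369 \cdot 5 \cdot 1 = 1369 \cdot 5 = 6845$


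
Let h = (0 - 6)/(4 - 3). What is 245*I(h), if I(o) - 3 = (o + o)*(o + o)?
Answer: 36015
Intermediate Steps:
h = -6 (h = -6/1 = -6*1 = -6)
I(o) = 3 + 4*o² (I(o) = 3 + (o + o)*(o + o) = 3 + (2*o)*(2*o) = 3 + 4*o²)
245*I(h) = 245*(3 + 4*(-6)²) = 245*(3 + 4*36) = 245*(3 + 144) = 245*147 = 36015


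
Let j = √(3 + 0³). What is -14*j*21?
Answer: -294*√3 ≈ -509.22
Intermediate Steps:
j = √3 (j = √(3 + 0) = √3 ≈ 1.7320)
-14*j*21 = -14*√3*21 = -294*√3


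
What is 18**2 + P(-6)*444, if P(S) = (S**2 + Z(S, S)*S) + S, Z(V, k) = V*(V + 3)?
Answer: -34308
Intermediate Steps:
Z(V, k) = V*(3 + V)
P(S) = S + S**2 + S**2*(3 + S) (P(S) = (S**2 + (S*(3 + S))*S) + S = (S**2 + S**2*(3 + S)) + S = S + S**2 + S**2*(3 + S))
18**2 + P(-6)*444 = 18**2 - 6*(1 - 6 - 6*(3 - 6))*444 = 324 - 6*(1 - 6 - 6*(-3))*444 = 324 - 6*(1 - 6 + 18)*444 = 324 - 6*13*444 = 324 - 78*444 = 324 - 34632 = -34308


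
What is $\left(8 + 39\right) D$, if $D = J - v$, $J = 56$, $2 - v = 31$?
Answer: $3995$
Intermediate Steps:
$v = -29$ ($v = 2 - 31 = -29$)
$D = 85$ ($D = 56 - -29 = 56 + 29 = 85$)
$\left(8 + 39\right) D = \left(8 + 39\right) 85 = 47 \cdot 85 = 3995$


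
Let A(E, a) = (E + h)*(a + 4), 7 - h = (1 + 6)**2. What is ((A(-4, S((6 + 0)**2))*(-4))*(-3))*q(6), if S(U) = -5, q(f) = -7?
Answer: -3864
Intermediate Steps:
h = -42 (h = 7 - (1 + 6)**2 = 7 - 1*7**2 = 7 - 1*49 = 7 - 49 = -42)
A(E, a) = (-42 + E)*(4 + a) (A(E, a) = (E - 42)*(a + 4) = (-42 + E)*(4 + a))
((A(-4, S((6 + 0)**2))*(-4))*(-3))*q(6) = (((-168 - 42*(-5) + 4*(-4) - 4*(-5))*(-4))*(-3))*(-7) = (((-168 + 210 - 16 + 20)*(-4))*(-3))*(-7) = ((46*(-4))*(-3))*(-7) = -184*(-3)*(-7) = 552*(-7) = -3864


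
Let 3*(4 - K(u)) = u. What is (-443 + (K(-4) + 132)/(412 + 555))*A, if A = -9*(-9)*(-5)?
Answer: 173438685/967 ≈ 1.7936e+5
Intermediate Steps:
K(u) = 4 - u/3
A = -405 (A = 81*(-5) = -405)
(-443 + (K(-4) + 132)/(412 + 555))*A = (-443 + ((4 - ⅓*(-4)) + 132)/(412 + 555))*(-405) = (-443 + ((4 + 4/3) + 132)/967)*(-405) = (-443 + (16/3 + 132)*(1/967))*(-405) = (-443 + (412/3)*(1/967))*(-405) = (-443 + 412/2901)*(-405) = -1284731/2901*(-405) = 173438685/967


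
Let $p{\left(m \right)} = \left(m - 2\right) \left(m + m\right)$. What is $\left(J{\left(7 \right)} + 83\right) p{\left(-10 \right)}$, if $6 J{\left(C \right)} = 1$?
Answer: $19960$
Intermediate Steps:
$J{\left(C \right)} = \frac{1}{6}$ ($J{\left(C \right)} = \frac{1}{6} \cdot 1 = \frac{1}{6}$)
$p{\left(m \right)} = 2 m \left(-2 + m\right)$ ($p{\left(m \right)} = \left(-2 + m\right) 2 m = 2 m \left(-2 + m\right)$)
$\left(J{\left(7 \right)} + 83\right) p{\left(-10 \right)} = \left(\frac{1}{6} + 83\right) 2 \left(-10\right) \left(-2 - 10\right) = \frac{499 \cdot 2 \left(-10\right) \left(-12\right)}{6} = \frac{499}{6} \cdot 240 = 19960$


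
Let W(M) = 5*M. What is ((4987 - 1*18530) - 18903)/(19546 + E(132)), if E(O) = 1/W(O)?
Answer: -21414360/12900361 ≈ -1.6600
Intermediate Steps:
E(O) = 1/(5*O)
((4987 - 1*18530) - 18903)/(19546 + E(132)) = ((4987 - 1*18530) - 18903)/(19546 + (1/5)/132) = ((4987 - 18530) - 18903)/(19546 + (1/5)*(1/132)) = (-13543 - 18903)/(19546 + 1/660) = -32446/12900361/660 = -32446*660/12900361 = -21414360/12900361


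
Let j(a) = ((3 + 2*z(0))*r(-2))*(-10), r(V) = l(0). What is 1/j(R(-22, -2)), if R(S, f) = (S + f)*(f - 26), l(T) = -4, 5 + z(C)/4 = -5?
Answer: -1/3080 ≈ -0.00032468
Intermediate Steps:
z(C) = -40 (z(C) = -20 + 4*(-5) = -20 - 20 = -40)
R(S, f) = (-26 + f)*(S + f) (R(S, f) = (S + f)*(-26 + f) = (-26 + f)*(S + f))
r(V) = -4
j(a) = -3080 (j(a) = ((3 + 2*(-40))*(-4))*(-10) = ((3 - 80)*(-4))*(-10) = -77*(-4)*(-10) = 308*(-10) = -3080)
1/j(R(-22, -2)) = 1/(-3080) = -1/3080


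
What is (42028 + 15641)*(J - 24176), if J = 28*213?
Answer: -1050267828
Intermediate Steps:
J = 5964
(42028 + 15641)*(J - 24176) = (42028 + 15641)*(5964 - 24176) = 57669*(-18212) = -1050267828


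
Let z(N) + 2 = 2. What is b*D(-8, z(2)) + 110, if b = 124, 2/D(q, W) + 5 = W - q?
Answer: 578/3 ≈ 192.67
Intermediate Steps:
z(N) = 0 (z(N) = -2 + 2 = 0)
D(q, W) = 2/(-5 + W - q) (D(q, W) = 2/(-5 + (W - q)) = 2/(-5 + W - q))
b*D(-8, z(2)) + 110 = 124*(-2/(5 - 8 - 1*0)) + 110 = 124*(-2/(5 - 8 + 0)) + 110 = 124*(-2/(-3)) + 110 = 124*(-2*(-⅓)) + 110 = 124*(⅔) + 110 = 248/3 + 110 = 578/3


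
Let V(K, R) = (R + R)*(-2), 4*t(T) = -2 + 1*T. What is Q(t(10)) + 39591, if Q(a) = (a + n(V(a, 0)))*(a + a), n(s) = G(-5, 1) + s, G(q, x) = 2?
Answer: 39607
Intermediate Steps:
t(T) = -½ + T/4 (t(T) = (-2 + 1*T)/4 = (-2 + T)/4 = -½ + T/4)
V(K, R) = -4*R (V(K, R) = (2*R)*(-2) = -4*R)
n(s) = 2 + s
Q(a) = 2*a*(2 + a) (Q(a) = (a + (2 - 4*0))*(a + a) = (a + (2 + 0))*(2*a) = (a + 2)*(2*a) = (2 + a)*(2*a) = 2*a*(2 + a))
Q(t(10)) + 39591 = 2*(-½ + (¼)*10)*(2 + (-½ + (¼)*10)) + 39591 = 2*(-½ + 5/2)*(2 + (-½ + 5/2)) + 39591 = 2*2*(2 + 2) + 39591 = 2*2*4 + 39591 = 16 + 39591 = 39607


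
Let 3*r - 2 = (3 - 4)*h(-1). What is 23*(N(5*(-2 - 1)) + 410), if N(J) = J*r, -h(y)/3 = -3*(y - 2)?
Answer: 6095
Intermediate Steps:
h(y) = -18 + 9*y (h(y) = -(-9)*(y - 2) = -(-9)*(-2 + y) = -3*(6 - 3*y) = -18 + 9*y)
r = 29/3 (r = 2/3 + ((3 - 4)*(-18 + 9*(-1)))/3 = 2/3 + (-(-18 - 9))/3 = 2/3 + (-1*(-27))/3 = 2/3 + (1/3)*27 = 2/3 + 9 = 29/3 ≈ 9.6667)
N(J) = 29*J/3 (N(J) = J*(29/3) = 29*J/3)
23*(N(5*(-2 - 1)) + 410) = 23*(29*(5*(-2 - 1))/3 + 410) = 23*(29*(5*(-3))/3 + 410) = 23*((29/3)*(-15) + 410) = 23*(-145 + 410) = 23*265 = 6095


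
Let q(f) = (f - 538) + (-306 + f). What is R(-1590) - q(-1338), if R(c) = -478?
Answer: 3042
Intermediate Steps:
q(f) = -844 + 2*f (q(f) = (-538 + f) + (-306 + f) = -844 + 2*f)
R(-1590) - q(-1338) = -478 - (-844 + 2*(-1338)) = -478 - (-844 - 2676) = -478 - 1*(-3520) = -478 + 3520 = 3042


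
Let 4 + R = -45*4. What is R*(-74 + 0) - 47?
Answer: 13569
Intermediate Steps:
R = -184 (R = -4 - 45*4 = -4 - 180 = -184)
R*(-74 + 0) - 47 = -184*(-74 + 0) - 47 = -184*(-74) - 47 = 13616 - 47 = 13569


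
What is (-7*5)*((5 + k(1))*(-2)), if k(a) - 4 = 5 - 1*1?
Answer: 910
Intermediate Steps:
k(a) = 8 (k(a) = 4 + (5 - 1*1) = 4 + (5 - 1) = 4 + 4 = 8)
(-7*5)*((5 + k(1))*(-2)) = (-7*5)*((5 + 8)*(-2)) = -455*(-2) = -35*(-26) = 910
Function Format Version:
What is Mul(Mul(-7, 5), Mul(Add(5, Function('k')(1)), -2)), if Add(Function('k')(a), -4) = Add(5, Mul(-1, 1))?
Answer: 910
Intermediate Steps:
Function('k')(a) = 8 (Function('k')(a) = Add(4, Add(5, Mul(-1, 1))) = Add(4, Add(5, -1)) = Add(4, 4) = 8)
Mul(Mul(-7, 5), Mul(Add(5, Function('k')(1)), -2)) = Mul(Mul(-7, 5), Mul(Add(5, 8), -2)) = Mul(-35, Mul(13, -2)) = Mul(-35, -26) = 910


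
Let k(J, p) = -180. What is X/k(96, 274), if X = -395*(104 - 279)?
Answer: -13825/36 ≈ -384.03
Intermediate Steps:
X = 69125 (X = -395*(-175) = 69125)
X/k(96, 274) = 69125/(-180) = 69125*(-1/180) = -13825/36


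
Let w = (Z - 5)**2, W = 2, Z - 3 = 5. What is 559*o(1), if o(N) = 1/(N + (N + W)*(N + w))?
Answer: 559/31 ≈ 18.032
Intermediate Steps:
Z = 8 (Z = 3 + 5 = 8)
w = 9 (w = (8 - 5)**2 = 3**2 = 9)
o(N) = 1/(N + (2 + N)*(9 + N)) (o(N) = 1/(N + (N + 2)*(N + 9)) = 1/(N + (2 + N)*(9 + N)))
559*o(1) = 559/(18 + 1**2 + 12*1) = 559/(18 + 1 + 12) = 559/31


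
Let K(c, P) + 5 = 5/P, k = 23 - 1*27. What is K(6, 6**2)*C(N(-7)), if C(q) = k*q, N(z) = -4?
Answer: -700/9 ≈ -77.778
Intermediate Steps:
k = -4 (k = 23 - 27 = -4)
K(c, P) = -5 + 5/P
C(q) = -4*q
K(6, 6**2)*C(N(-7)) = (-5 + 5/(6**2))*(-4*(-4)) = (-5 + 5/36)*16 = -175/36*16 = -700/9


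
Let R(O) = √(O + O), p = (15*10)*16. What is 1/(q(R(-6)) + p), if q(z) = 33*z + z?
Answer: 50/120289 - 17*I*√3/1443468 ≈ 0.00041567 - 2.0399e-5*I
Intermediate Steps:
p = 2400 (p = 150*16 = 2400)
R(O) = √2*√O (R(O) = √(2*O) = √2*√O)
q(z) = 34*z
1/(q(R(-6)) + p) = 1/(34*(√2*√(-6)) + 2400) = 1/(34*(√2*(I*√6)) + 2400) = 1/(34*(2*I*√3) + 2400) = 1/(68*I*√3 + 2400) = 1/(2400 + 68*I*√3)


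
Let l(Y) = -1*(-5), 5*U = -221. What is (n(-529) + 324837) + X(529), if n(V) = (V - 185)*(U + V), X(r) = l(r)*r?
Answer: 3683734/5 ≈ 7.3675e+5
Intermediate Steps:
U = -221/5 (U = (1/5)*(-221) = -221/5 ≈ -44.200)
l(Y) = 5
X(r) = 5*r
n(V) = (-185 + V)*(-221/5 + V) (n(V) = (V - 185)*(-221/5 + V) = (-185 + V)*(-221/5 + V))
(n(-529) + 324837) + X(529) = ((8177 + (-529)**2 - 1146/5*(-529)) + 324837) + 5*529 = ((8177 + 279841 + 606234/5) + 324837) + 2645 = (2046324/5 + 324837) + 2645 = 3670509/5 + 2645 = 3683734/5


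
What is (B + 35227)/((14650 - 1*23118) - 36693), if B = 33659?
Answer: -68886/45161 ≈ -1.5253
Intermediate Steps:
(B + 35227)/((14650 - 1*23118) - 36693) = (33659 + 35227)/((14650 - 1*23118) - 36693) = 68886/((14650 - 23118) - 36693) = 68886/(-8468 - 36693) = 68886/(-45161) = 68886*(-1/45161) = -68886/45161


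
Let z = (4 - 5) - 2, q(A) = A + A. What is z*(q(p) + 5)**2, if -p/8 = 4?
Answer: -10443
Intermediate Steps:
p = -32 (p = -8*4 = -32)
q(A) = 2*A
z = -3 (z = -1 - 2 = -3)
z*(q(p) + 5)**2 = -3*(2*(-32) + 5)**2 = -3*(-64 + 5)**2 = -3*(-59)**2 = -3*3481 = -10443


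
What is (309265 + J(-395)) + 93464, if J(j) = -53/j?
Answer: 159078008/395 ≈ 4.0273e+5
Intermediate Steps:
(309265 + J(-395)) + 93464 = (309265 - 53/(-395)) + 93464 = (309265 - 53*(-1/395)) + 93464 = (309265 + 53/395) + 93464 = 122159728/395 + 93464 = 159078008/395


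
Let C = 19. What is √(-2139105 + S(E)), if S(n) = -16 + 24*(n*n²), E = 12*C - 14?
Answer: √233069135 ≈ 15267.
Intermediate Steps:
E = 214 (E = 12*19 - 14 = 228 - 14 = 214)
S(n) = -16 + 24*n³
√(-2139105 + S(E)) = √(-2139105 + (-16 + 24*214³)) = √(-2139105 + (-16 + 24*9800344)) = √(-2139105 + (-16 + 235208256)) = √(-2139105 + 235208240) = √233069135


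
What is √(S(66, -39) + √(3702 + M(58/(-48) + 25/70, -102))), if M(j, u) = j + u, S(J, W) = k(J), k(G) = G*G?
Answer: √(7683984 + 21*√25395594)/42 ≈ 66.453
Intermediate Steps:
k(G) = G²
S(J, W) = J²
√(S(66, -39) + √(3702 + M(58/(-48) + 25/70, -102))) = √(66² + √(3702 + ((58/(-48) + 25/70) - 102))) = √(4356 + √(3702 + ((58*(-1/48) + 25*(1/70)) - 102))) = √(4356 + √(3702 + ((-29/24 + 5/14) - 102))) = √(4356 + √(3702 + (-143/168 - 102))) = √(4356 + √(3702 - 17279/168)) = √(4356 + √(604657/168)) = √(4356 + √25395594/84)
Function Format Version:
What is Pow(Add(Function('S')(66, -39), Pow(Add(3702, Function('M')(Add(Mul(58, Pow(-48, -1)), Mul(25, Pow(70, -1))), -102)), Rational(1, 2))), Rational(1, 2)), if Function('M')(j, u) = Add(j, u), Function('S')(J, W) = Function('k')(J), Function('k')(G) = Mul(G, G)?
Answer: Mul(Rational(1, 42), Pow(Add(7683984, Mul(21, Pow(25395594, Rational(1, 2)))), Rational(1, 2))) ≈ 66.453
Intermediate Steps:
Function('k')(G) = Pow(G, 2)
Function('S')(J, W) = Pow(J, 2)
Pow(Add(Function('S')(66, -39), Pow(Add(3702, Function('M')(Add(Mul(58, Pow(-48, -1)), Mul(25, Pow(70, -1))), -102)), Rational(1, 2))), Rational(1, 2)) = Pow(Add(Pow(66, 2), Pow(Add(3702, Add(Add(Mul(58, Pow(-48, -1)), Mul(25, Pow(70, -1))), -102)), Rational(1, 2))), Rational(1, 2)) = Pow(Add(4356, Pow(Add(3702, Add(Add(Mul(58, Rational(-1, 48)), Mul(25, Rational(1, 70))), -102)), Rational(1, 2))), Rational(1, 2)) = Pow(Add(4356, Pow(Add(3702, Add(Add(Rational(-29, 24), Rational(5, 14)), -102)), Rational(1, 2))), Rational(1, 2)) = Pow(Add(4356, Pow(Add(3702, Add(Rational(-143, 168), -102)), Rational(1, 2))), Rational(1, 2)) = Pow(Add(4356, Pow(Add(3702, Rational(-17279, 168)), Rational(1, 2))), Rational(1, 2)) = Pow(Add(4356, Pow(Rational(604657, 168), Rational(1, 2))), Rational(1, 2)) = Pow(Add(4356, Mul(Rational(1, 84), Pow(25395594, Rational(1, 2)))), Rational(1, 2))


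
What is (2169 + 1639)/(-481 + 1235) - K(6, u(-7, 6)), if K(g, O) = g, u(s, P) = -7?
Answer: -358/377 ≈ -0.94960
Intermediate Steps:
(2169 + 1639)/(-481 + 1235) - K(6, u(-7, 6)) = (2169 + 1639)/(-481 + 1235) - 1*6 = 3808/754 - 6 = 3808*(1/754) - 6 = 1904/377 - 6 = -358/377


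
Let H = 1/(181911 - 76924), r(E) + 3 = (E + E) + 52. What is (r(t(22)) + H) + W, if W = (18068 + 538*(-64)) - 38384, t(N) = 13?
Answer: -5739954250/104987 ≈ -54673.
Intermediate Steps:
r(E) = 49 + 2*E (r(E) = -3 + ((E + E) + 52) = -3 + (2*E + 52) = -3 + (52 + 2*E) = 49 + 2*E)
H = 1/104987 ≈ 9.5250e-6
W = -54748 (W = (18068 - 34432) - 38384 = -16364 - 38384 = -54748)
(r(t(22)) + H) + W = ((49 + 2*13) + 1/104987) - 54748 = ((49 + 26) + 1/104987) - 54748 = (75 + 1/104987) - 54748 = 7874026/104987 - 54748 = -5739954250/104987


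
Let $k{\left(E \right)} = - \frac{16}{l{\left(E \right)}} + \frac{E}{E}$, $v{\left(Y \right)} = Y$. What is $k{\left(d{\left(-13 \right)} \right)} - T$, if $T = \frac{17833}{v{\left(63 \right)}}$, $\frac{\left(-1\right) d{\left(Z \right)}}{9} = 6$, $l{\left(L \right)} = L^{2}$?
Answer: $- \frac{1439398}{5103} \approx -282.07$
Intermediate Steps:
$d{\left(Z \right)} = -54$ ($d{\left(Z \right)} = \left(-9\right) 6 = -54$)
$T = \frac{17833}{63} \approx 283.06$
$k{\left(E \right)} = 1 - \frac{16}{E^{2}}$ ($k{\left(E \right)} = - \frac{16}{E^{2}} + \frac{E}{E} = - \frac{16}{E^{2}} + 1 = 1 - \frac{16}{E^{2}}$)
$k{\left(d{\left(-13 \right)} \right)} - T = \left(1 - \frac{16}{2916}\right) - \frac{17833}{63} = \left(1 - \frac{4}{729}\right) - \frac{17833}{63} = \frac{725}{729} - \frac{17833}{63} = - \frac{1439398}{5103}$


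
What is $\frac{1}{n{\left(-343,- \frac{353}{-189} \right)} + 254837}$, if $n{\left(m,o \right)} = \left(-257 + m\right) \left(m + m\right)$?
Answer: $\frac{1}{666437} \approx 1.5005 \cdot 10^{-6}$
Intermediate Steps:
$n{\left(m,o \right)} = 2 m \left(-257 + m\right)$ ($n{\left(m,o \right)} = \left(-257 + m\right) 2 m = 2 m \left(-257 + m\right)$)
$\frac{1}{n{\left(-343,- \frac{353}{-189} \right)} + 254837} = \frac{1}{2 \left(-343\right) \left(-257 - 343\right) + 254837} = \frac{1}{2 \left(-343\right) \left(-600\right) + 254837} = \frac{1}{411600 + 254837} = \frac{1}{666437}$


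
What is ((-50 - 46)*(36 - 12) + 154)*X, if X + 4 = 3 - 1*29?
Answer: 64500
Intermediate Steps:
X = -30 (X = -4 + (3 - 1*29) = -4 + (3 - 29) = -4 - 26 = -30)
((-50 - 46)*(36 - 12) + 154)*X = ((-50 - 46)*(36 - 12) + 154)*(-30) = (-96*24 + 154)*(-30) = (-2304 + 154)*(-30) = -2150*(-30) = 64500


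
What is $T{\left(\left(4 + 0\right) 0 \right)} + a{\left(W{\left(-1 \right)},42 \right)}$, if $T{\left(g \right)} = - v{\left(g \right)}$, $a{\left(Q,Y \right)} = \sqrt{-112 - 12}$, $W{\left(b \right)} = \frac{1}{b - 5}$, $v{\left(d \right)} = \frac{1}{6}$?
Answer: $- \frac{1}{6} + 2 i \sqrt{31} \approx -0.16667 + 11.136 i$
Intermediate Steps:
$v{\left(d \right)} = \frac{1}{6}$
$W{\left(b \right)} = \frac{1}{-5 + b}$
$a{\left(Q,Y \right)} = 2 i \sqrt{31}$ ($a{\left(Q,Y \right)} = \sqrt{-124} = 2 i \sqrt{31}$)
$T{\left(g \right)} = - \frac{1}{6}$ ($T{\left(g \right)} = \left(-1\right) \frac{1}{6} = - \frac{1}{6}$)
$T{\left(\left(4 + 0\right) 0 \right)} + a{\left(W{\left(-1 \right)},42 \right)} = - \frac{1}{6} + 2 i \sqrt{31}$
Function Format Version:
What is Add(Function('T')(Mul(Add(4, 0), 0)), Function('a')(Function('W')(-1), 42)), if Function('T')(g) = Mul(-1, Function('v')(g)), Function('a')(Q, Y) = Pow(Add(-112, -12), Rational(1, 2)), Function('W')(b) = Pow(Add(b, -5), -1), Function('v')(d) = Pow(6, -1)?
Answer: Add(Rational(-1, 6), Mul(2, I, Pow(31, Rational(1, 2)))) ≈ Add(-0.16667, Mul(11.136, I))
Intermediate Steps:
Function('v')(d) = Rational(1, 6)
Function('W')(b) = Pow(Add(-5, b), -1)
Function('a')(Q, Y) = Mul(2, I, Pow(31, Rational(1, 2))) (Function('a')(Q, Y) = Pow(-124, Rational(1, 2)) = Mul(2, I, Pow(31, Rational(1, 2))))
Function('T')(g) = Rational(-1, 6) (Function('T')(g) = Mul(-1, Rational(1, 6)) = Rational(-1, 6))
Add(Function('T')(Mul(Add(4, 0), 0)), Function('a')(Function('W')(-1), 42)) = Add(Rational(-1, 6), Mul(2, I, Pow(31, Rational(1, 2))))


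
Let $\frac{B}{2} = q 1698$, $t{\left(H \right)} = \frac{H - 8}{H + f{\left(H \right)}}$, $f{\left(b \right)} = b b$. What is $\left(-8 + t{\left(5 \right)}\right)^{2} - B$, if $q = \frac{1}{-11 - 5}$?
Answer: $\frac{13893}{50} \approx 277.86$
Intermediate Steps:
$f{\left(b \right)} = b^{2}$
$q = - \frac{1}{16}$ ($q = \frac{1}{-16} = - \frac{1}{16} \approx -0.0625$)
$t{\left(H \right)} = \frac{-8 + H}{H + H^{2}}$ ($t{\left(H \right)} = \frac{H - 8}{H + H^{2}} = \frac{-8 + H}{H + H^{2}}$)
$B = - \frac{849}{4}$ ($B = 2 \left(\left(- \frac{1}{16}\right) 1698\right) = 2 \left(- \frac{849}{8}\right) = - \frac{849}{4} \approx -212.25$)
$\left(-8 + t{\left(5 \right)}\right)^{2} - B = \left(-8 + \frac{-8 + 5}{5 \left(1 + 5\right)}\right)^{2} - - \frac{849}{4} = \left(-8 + \frac{1}{5} \cdot \frac{1}{6} \left(-3\right)\right)^{2} + \frac{849}{4} = \left(-8 - \frac{1}{10}\right)^{2} + \frac{849}{4} = \left(- \frac{81}{10}\right)^{2} + \frac{849}{4} = \frac{6561}{100} + \frac{849}{4} = \frac{13893}{50}$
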